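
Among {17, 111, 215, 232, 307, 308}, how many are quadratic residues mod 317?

(17/317) = -1 → non-residue.
(111/317) = -1 → non-residue.
(215/317) = -1 → non-residue.
(232/317) = +1 → QR.
(307/317) = +1 → QR.
(308/317) = +1 → QR.
Total quadratic residues among the 6: 3.

3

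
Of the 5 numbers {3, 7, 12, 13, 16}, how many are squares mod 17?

2

(3/17) = -1 → non-residue.
(7/17) = -1 → non-residue.
(12/17) = -1 → non-residue.
(13/17) = +1 → QR.
(16/17) = +1 → QR.
Total quadratic residues among the 5: 2.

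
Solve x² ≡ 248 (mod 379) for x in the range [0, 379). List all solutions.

Since 379 ≡ 3 (mod 4), a square root of 248 is 248^((379+1)/4) = 248^95 mod 379.
Repeated squaring: 248^2≡106, 248^4≡245, 248^8≡143, 248^16≡362, 248^32≡289, 248^64≡141 (mod 379).
248^95 = 248^(64+16+8+4+2+1) ≡ 337 (mod 379).
Check: 337² = 113569 ≡ 248 (mod 379). The two roots are 42 and 337.

42, 337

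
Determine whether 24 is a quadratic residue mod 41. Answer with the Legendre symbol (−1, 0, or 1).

-1

Pull out 2^3: since 41 ≡ 1 (mod 8), (2/41) = +1, so (2/41)^3 = +1.
Reciprocity: 3 ≡ 3 and 41 ≡ 1 (mod 4), so (3/41) = +(41/3).
Reduce top mod 3: now compute (2/3).
Pull out 2: since 3 ≡ 3 (mod 8), (2/3) = -1.
Reached (1/3) = 1. Collecting the sign flips along the way, the symbol is -1.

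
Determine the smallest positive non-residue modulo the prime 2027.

(2/2027) = −1, so 2 is the smallest positive non-residue mod 2027.

2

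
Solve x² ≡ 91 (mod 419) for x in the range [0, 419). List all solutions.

133, 286

Since 419 ≡ 3 (mod 4), a square root of 91 is 91^((419+1)/4) = 91^105 mod 419.
Repeated squaring: 91^2≡320, 91^4≡164, 91^8≡80, 91^16≡115, 91^32≡236, 91^64≡388 (mod 419).
91^105 = 91^(64+32+8+1) ≡ 286 (mod 419).
Check: 286² = 81796 ≡ 91 (mod 419). The two roots are 133 and 286.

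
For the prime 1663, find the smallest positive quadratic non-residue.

(2/1663) = +1, so 2 is a residue.
(3/1663) = −1, so 3 is the smallest positive non-residue mod 1663.

3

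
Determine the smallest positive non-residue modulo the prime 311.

(2/311) = +1, so 2 is a residue.
(3/311) = +1, so 3 is a residue.
(4/311) = +1, so 4 is a residue.
(5/311) = +1, so 5 is a residue.
(6/311) = +1, so 6 is a residue.
(7/311) = +1, so 7 is a residue.
(8/311) = +1, so 8 is a residue.
(9/311) = +1, so 9 is a residue.
(10/311) = +1, so 10 is a residue.
(11/311) = −1, so 11 is the smallest positive non-residue mod 311.

11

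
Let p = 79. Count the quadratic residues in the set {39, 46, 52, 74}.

(39/79) = -1 → non-residue.
(46/79) = +1 → QR.
(52/79) = +1 → QR.
(74/79) = -1 → non-residue.
Total quadratic residues among the 4: 2.

2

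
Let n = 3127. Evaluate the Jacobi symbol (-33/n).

First reduce: -33 ≡ 3094 (mod 3127).
Pull out 2: since 3127 ≡ 7 (mod 8), (2/3127) = +1.
Reciprocity: 1547 ≡ 3 and 3127 ≡ 3 (mod 4), so (1547/3127) = −(3127/1547).
Reduce top mod 1547: now compute (33/1547).
Reciprocity: 33 ≡ 1 and 1547 ≡ 3 (mod 4), so (33/1547) = +(1547/33).
Reduce top mod 33: now compute (29/33).
Reciprocity: 29 ≡ 1 and 33 ≡ 1 (mod 4), so (29/33) = +(33/29).
Reduce top mod 29: now compute (4/29).
Pull out 2^2: since 29 ≡ 5 (mod 8), (2/29) = -1, so (2/29)^2 = +1.
Reached (1/29) = 1. Collecting the sign flips along the way, the symbol is -1.

-1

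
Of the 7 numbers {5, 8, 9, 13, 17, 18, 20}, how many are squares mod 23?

4

(5/23) = -1 → non-residue.
(8/23) = +1 → QR.
(9/23) = +1 → QR.
(13/23) = +1 → QR.
(17/23) = -1 → non-residue.
(18/23) = +1 → QR.
(20/23) = -1 → non-residue.
Total quadratic residues among the 7: 4.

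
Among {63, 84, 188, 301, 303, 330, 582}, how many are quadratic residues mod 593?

(63/593) = -1 → non-residue.
(84/593) = +1 → QR.
(188/593) = -1 → non-residue.
(301/593) = +1 → QR.
(303/593) = -1 → non-residue.
(330/593) = -1 → non-residue.
(582/593) = -1 → non-residue.
Total quadratic residues among the 7: 2.

2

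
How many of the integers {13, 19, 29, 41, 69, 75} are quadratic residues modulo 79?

2

(13/79) = +1 → QR.
(19/79) = +1 → QR.
(29/79) = -1 → non-residue.
(41/79) = -1 → non-residue.
(69/79) = -1 → non-residue.
(75/79) = -1 → non-residue.
Total quadratic residues among the 6: 2.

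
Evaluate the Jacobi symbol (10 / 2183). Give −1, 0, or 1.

-1

Pull out 2: since 2183 ≡ 7 (mod 8), (2/2183) = +1.
Reciprocity: 5 ≡ 1 and 2183 ≡ 3 (mod 4), so (5/2183) = +(2183/5).
Reduce top mod 5: now compute (3/5).
Reciprocity: 3 ≡ 3 and 5 ≡ 1 (mod 4), so (3/5) = +(5/3).
Reduce top mod 3: now compute (2/3).
Pull out 2: since 3 ≡ 3 (mod 8), (2/3) = -1.
Reached (1/3) = 1. Collecting the sign flips along the way, the symbol is -1.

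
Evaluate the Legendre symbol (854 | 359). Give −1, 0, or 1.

1

First reduce: 854 ≡ 136 (mod 359).
Pull out 2^3: since 359 ≡ 7 (mod 8), (2/359) = +1, so (2/359)^3 = +1.
Reciprocity: 17 ≡ 1 and 359 ≡ 3 (mod 4), so (17/359) = +(359/17).
Reduce top mod 17: now compute (2/17).
Pull out 2: since 17 ≡ 1 (mod 8), (2/17) = +1.
Reached (1/17) = 1. Collecting the sign flips along the way, the symbol is +1.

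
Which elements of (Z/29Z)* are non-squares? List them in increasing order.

Square k = 1,…,14 (k and 29−k give the same square):
1²=1, 2²=4, 3²=9, 4²=16, 5²=25, 6²≡7, 7²≡20, 8²≡6, 9²≡23, 10²≡13, 11²≡5, 12²≡28, 13²≡24, 14²≡22 (mod 29).
The residues are {1, 4, 5, 6, 7, 9, 13, 16, 20, 22, 23, 24, 25, 28}; the non-residues are the remaining 14 nonzero classes.

2 3 8 10 11 12 14 15 17 18 19 21 26 27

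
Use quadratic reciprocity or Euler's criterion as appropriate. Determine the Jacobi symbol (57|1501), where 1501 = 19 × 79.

0

Reciprocity: 57 ≡ 1 and 1501 ≡ 1 (mod 4), so (57/1501) = +(1501/57).
Reduce top mod 57: now compute (19/57).
Reciprocity: 19 ≡ 3 and 57 ≡ 1 (mod 4), so (19/57) = +(57/19).
Reduce top mod 19: now compute (0/19).
Top reduces to 0: gcd > 1, so the symbol is 0.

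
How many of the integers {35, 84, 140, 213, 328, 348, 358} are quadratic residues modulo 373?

(35/373) = -1 → non-residue.
(84/373) = +1 → QR.
(140/373) = -1 → non-residue.
(213/373) = +1 → QR.
(328/373) = -1 → non-residue.
(348/373) = +1 → QR.
(358/373) = -1 → non-residue.
Total quadratic residues among the 7: 3.

3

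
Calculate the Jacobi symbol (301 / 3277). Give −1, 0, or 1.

Reciprocity: 301 ≡ 1 and 3277 ≡ 1 (mod 4), so (301/3277) = +(3277/301).
Reduce top mod 301: now compute (267/301).
Reciprocity: 267 ≡ 3 and 301 ≡ 1 (mod 4), so (267/301) = +(301/267).
Reduce top mod 267: now compute (34/267).
Pull out 2: since 267 ≡ 3 (mod 8), (2/267) = -1.
Reciprocity: 17 ≡ 1 and 267 ≡ 3 (mod 4), so (17/267) = +(267/17).
Reduce top mod 17: now compute (12/17).
Pull out 2^2: since 17 ≡ 1 (mod 8), (2/17) = +1, so (2/17)^2 = +1.
Reciprocity: 3 ≡ 3 and 17 ≡ 1 (mod 4), so (3/17) = +(17/3).
Reduce top mod 3: now compute (2/3).
Pull out 2: since 3 ≡ 3 (mod 8), (2/3) = -1.
Reached (1/3) = 1. Collecting the sign flips along the way, the symbol is +1.

1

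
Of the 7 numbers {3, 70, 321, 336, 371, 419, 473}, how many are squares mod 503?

3

(3/503) = +1 → QR.
(70/503) = -1 → non-residue.
(321/503) = -1 → non-residue.
(336/503) = +1 → QR.
(371/503) = -1 → non-residue.
(419/503) = -1 → non-residue.
(473/503) = +1 → QR.
Total quadratic residues among the 7: 3.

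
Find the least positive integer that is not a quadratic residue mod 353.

(2/353) = +1, so 2 is a residue.
(3/353) = −1, so 3 is the smallest positive non-residue mod 353.

3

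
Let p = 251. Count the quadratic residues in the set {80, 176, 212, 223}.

(80/251) = +1 → QR.
(176/251) = -1 → non-residue.
(212/251) = -1 → non-residue.
(223/251) = -1 → non-residue.
Total quadratic residues among the 4: 1.

1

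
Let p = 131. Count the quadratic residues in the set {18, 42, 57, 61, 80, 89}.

(18/131) = -1 → non-residue.
(42/131) = -1 → non-residue.
(57/131) = -1 → non-residue.
(61/131) = +1 → QR.
(80/131) = +1 → QR.
(89/131) = +1 → QR.
Total quadratic residues among the 6: 3.

3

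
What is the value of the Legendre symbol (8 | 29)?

-1

Pull out 2^3: since 29 ≡ 5 (mod 8), (2/29) = -1, so (2/29)^3 = -1.
Reached (1/29) = 1. Collecting the sign flips along the way, the symbol is -1.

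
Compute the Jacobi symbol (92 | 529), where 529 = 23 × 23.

0

Pull out 2^2: since 529 ≡ 1 (mod 8), (2/529) = +1, so (2/529)^2 = +1.
Reciprocity: 23 ≡ 3 and 529 ≡ 1 (mod 4), so (23/529) = +(529/23).
Reduce top mod 23: now compute (0/23).
Top reduces to 0: gcd > 1, so the symbol is 0.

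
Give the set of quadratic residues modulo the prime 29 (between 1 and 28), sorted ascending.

1 4 5 6 7 9 13 16 20 22 23 24 25 28

Square k = 1,…,14 (k and 29−k give the same square):
1²=1, 2²=4, 3²=9, 4²=16, 5²=25, 6²≡7, 7²≡20, 8²≡6, 9²≡23, 10²≡13, 11²≡5, 12²≡28, 13²≡24, 14²≡22 (mod 29).
So the quadratic residues mod 29 are {1, 4, 5, 6, 7, 9, 13, 16, 20, 22, 23, 24, 25, 28}.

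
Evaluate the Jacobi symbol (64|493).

Pull out 2^6: since 493 ≡ 5 (mod 8), (2/493) = -1, so (2/493)^6 = +1.
Reached (1/493) = 1. Collecting the sign flips along the way, the symbol is +1.

1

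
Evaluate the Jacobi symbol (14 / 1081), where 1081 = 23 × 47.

Pull out 2: since 1081 ≡ 1 (mod 8), (2/1081) = +1.
Reciprocity: 7 ≡ 3 and 1081 ≡ 1 (mod 4), so (7/1081) = +(1081/7).
Reduce top mod 7: now compute (3/7).
Reciprocity: 3 ≡ 3 and 7 ≡ 3 (mod 4), so (3/7) = −(7/3).
Reduce top mod 3: now compute (1/3).
Reached (1/3) = 1. Collecting the sign flips along the way, the symbol is -1.

-1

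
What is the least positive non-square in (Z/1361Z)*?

3

(2/1361) = +1, so 2 is a residue.
(3/1361) = −1, so 3 is the smallest positive non-residue mod 1361.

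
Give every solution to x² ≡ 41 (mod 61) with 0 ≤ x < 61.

23, 38

61 ≡ 1 (mod 4), so we find a root by search.
Trying successive values, 23² = 529 ≡ 41 (mod 61). The other root is 61 − 23 = 38.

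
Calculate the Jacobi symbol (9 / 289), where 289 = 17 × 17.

Reciprocity: 9 ≡ 1 and 289 ≡ 1 (mod 4), so (9/289) = +(289/9).
Reduce top mod 9: now compute (1/9).
Reached (1/9) = 1. Collecting the sign flips along the way, the symbol is +1.

1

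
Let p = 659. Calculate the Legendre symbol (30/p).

Euler's criterion: (30/659) ≡ 30^329 (mod 659).
30^2 ≡ 241 (mod 659)
30^4 ≡ 89 (mod 659)
30^8 ≡ 13 (mod 659)
30^16 ≡ 169 (mod 659)
30^32 ≡ 224 (mod 659)
30^64 ≡ 92 (mod 659)
30^128 ≡ 556 (mod 659)
30^256 ≡ 65 (mod 659)
30^329 = 30^(256+64+8+1) ≡ 658 (mod 659).
Result is 658 ≡ −1, so (30/659) = −1.

-1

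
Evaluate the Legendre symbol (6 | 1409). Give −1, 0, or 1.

-1

Pull out 2: since 1409 ≡ 1 (mod 8), (2/1409) = +1.
Reciprocity: 3 ≡ 3 and 1409 ≡ 1 (mod 4), so (3/1409) = +(1409/3).
Reduce top mod 3: now compute (2/3).
Pull out 2: since 3 ≡ 3 (mod 8), (2/3) = -1.
Reached (1/3) = 1. Collecting the sign flips along the way, the symbol is -1.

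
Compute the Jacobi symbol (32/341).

-1

Pull out 2^5: since 341 ≡ 5 (mod 8), (2/341) = -1, so (2/341)^5 = -1.
Reached (1/341) = 1. Collecting the sign flips along the way, the symbol is -1.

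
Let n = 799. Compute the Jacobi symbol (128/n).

Pull out 2^7: since 799 ≡ 7 (mod 8), (2/799) = +1, so (2/799)^7 = +1.
Reached (1/799) = 1. Collecting the sign flips along the way, the symbol is +1.

1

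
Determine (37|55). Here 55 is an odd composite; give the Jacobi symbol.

-1

Reciprocity: 37 ≡ 1 and 55 ≡ 3 (mod 4), so (37/55) = +(55/37).
Reduce top mod 37: now compute (18/37).
Pull out 2: since 37 ≡ 5 (mod 8), (2/37) = -1.
Reciprocity: 9 ≡ 1 and 37 ≡ 1 (mod 4), so (9/37) = +(37/9).
Reduce top mod 9: now compute (1/9).
Reached (1/9) = 1. Collecting the sign flips along the way, the symbol is -1.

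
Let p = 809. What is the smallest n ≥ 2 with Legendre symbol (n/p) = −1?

3

(2/809) = +1, so 2 is a residue.
(3/809) = −1, so 3 is the smallest positive non-residue mod 809.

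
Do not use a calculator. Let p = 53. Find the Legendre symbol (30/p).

-1

Euler's criterion: (30/53) ≡ 30^26 (mod 53).
30^2 ≡ 52 (mod 53)
30^4 ≡ 1 (mod 53)
30^8 ≡ 1 (mod 53)
30^16 ≡ 1 (mod 53)
30^26 = 30^(16+8+2) ≡ 52 (mod 53).
Result is 52 ≡ −1, so (30/53) = −1.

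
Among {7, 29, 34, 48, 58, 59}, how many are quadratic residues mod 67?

(7/67) = -1 → non-residue.
(29/67) = +1 → QR.
(34/67) = -1 → non-residue.
(48/67) = -1 → non-residue.
(58/67) = -1 → non-residue.
(59/67) = +1 → QR.
Total quadratic residues among the 6: 2.

2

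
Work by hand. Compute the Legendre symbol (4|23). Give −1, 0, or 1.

Pull out 2^2: since 23 ≡ 7 (mod 8), (2/23) = +1, so (2/23)^2 = +1.
Reached (1/23) = 1. Collecting the sign flips along the way, the symbol is +1.

1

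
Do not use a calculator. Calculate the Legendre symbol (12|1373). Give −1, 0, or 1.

-1

Pull out 2^2: since 1373 ≡ 5 (mod 8), (2/1373) = -1, so (2/1373)^2 = +1.
Reciprocity: 3 ≡ 3 and 1373 ≡ 1 (mod 4), so (3/1373) = +(1373/3).
Reduce top mod 3: now compute (2/3).
Pull out 2: since 3 ≡ 3 (mod 8), (2/3) = -1.
Reached (1/3) = 1. Collecting the sign flips along the way, the symbol is -1.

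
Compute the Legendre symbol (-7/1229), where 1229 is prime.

First reduce: -7 ≡ 1222 (mod 1229).
Pull out 2: since 1229 ≡ 5 (mod 8), (2/1229) = -1.
Reciprocity: 611 ≡ 3 and 1229 ≡ 1 (mod 4), so (611/1229) = +(1229/611).
Reduce top mod 611: now compute (7/611).
Reciprocity: 7 ≡ 3 and 611 ≡ 3 (mod 4), so (7/611) = −(611/7).
Reduce top mod 7: now compute (2/7).
Pull out 2: since 7 ≡ 7 (mod 8), (2/7) = +1.
Reached (1/7) = 1. Collecting the sign flips along the way, the symbol is +1.

1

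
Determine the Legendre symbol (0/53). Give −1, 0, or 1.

Top reduces to 0: gcd > 1, so the symbol is 0.

0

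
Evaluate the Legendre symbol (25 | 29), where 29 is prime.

1

Euler's criterion: (25/29) ≡ 25^14 (mod 29).
25^2 ≡ 16 (mod 29)
25^4 ≡ 24 (mod 29)
25^8 ≡ 25 (mod 29)
25^14 = 25^(8+4+2) ≡ 1 (mod 29).
Result is 1, so (25/29) = 1.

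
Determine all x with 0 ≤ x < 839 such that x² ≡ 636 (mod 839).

358, 481

Since 839 ≡ 3 (mod 4), a square root of 636 is 636^((839+1)/4) = 636^210 mod 839.
Repeated squaring: 636^2≡98, 636^4≡375, 636^8≡512, 636^16≡376, 636^32≡424, 636^64≡230, 636^128≡43 (mod 839).
636^210 = 636^(128+64+16+2) ≡ 358 (mod 839).
Check: 358² = 128164 ≡ 636 (mod 839). The two roots are 358 and 481.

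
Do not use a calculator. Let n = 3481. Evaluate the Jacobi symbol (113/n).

1

Reciprocity: 113 ≡ 1 and 3481 ≡ 1 (mod 4), so (113/3481) = +(3481/113).
Reduce top mod 113: now compute (91/113).
Reciprocity: 91 ≡ 3 and 113 ≡ 1 (mod 4), so (91/113) = +(113/91).
Reduce top mod 91: now compute (22/91).
Pull out 2: since 91 ≡ 3 (mod 8), (2/91) = -1.
Reciprocity: 11 ≡ 3 and 91 ≡ 3 (mod 4), so (11/91) = −(91/11).
Reduce top mod 11: now compute (3/11).
Reciprocity: 3 ≡ 3 and 11 ≡ 3 (mod 4), so (3/11) = −(11/3).
Reduce top mod 3: now compute (2/3).
Pull out 2: since 3 ≡ 3 (mod 8), (2/3) = -1.
Reached (1/3) = 1. Collecting the sign flips along the way, the symbol is +1.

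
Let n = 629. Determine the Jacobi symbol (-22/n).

First reduce: -22 ≡ 607 (mod 629).
Reciprocity: 607 ≡ 3 and 629 ≡ 1 (mod 4), so (607/629) = +(629/607).
Reduce top mod 607: now compute (22/607).
Pull out 2: since 607 ≡ 7 (mod 8), (2/607) = +1.
Reciprocity: 11 ≡ 3 and 607 ≡ 3 (mod 4), so (11/607) = −(607/11).
Reduce top mod 11: now compute (2/11).
Pull out 2: since 11 ≡ 3 (mod 8), (2/11) = -1.
Reached (1/11) = 1. Collecting the sign flips along the way, the symbol is +1.

1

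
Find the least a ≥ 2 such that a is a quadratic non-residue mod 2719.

3

(2/2719) = +1, so 2 is a residue.
(3/2719) = −1, so 3 is the smallest positive non-residue mod 2719.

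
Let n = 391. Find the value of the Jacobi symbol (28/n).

Pull out 2^2: since 391 ≡ 7 (mod 8), (2/391) = +1, so (2/391)^2 = +1.
Reciprocity: 7 ≡ 3 and 391 ≡ 3 (mod 4), so (7/391) = −(391/7).
Reduce top mod 7: now compute (6/7).
Pull out 2: since 7 ≡ 7 (mod 8), (2/7) = +1.
Reciprocity: 3 ≡ 3 and 7 ≡ 3 (mod 4), so (3/7) = −(7/3).
Reduce top mod 3: now compute (1/3).
Reached (1/3) = 1. Collecting the sign flips along the way, the symbol is +1.

1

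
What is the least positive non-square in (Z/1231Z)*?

(2/1231) = +1, so 2 is a residue.
(3/1231) = −1, so 3 is the smallest positive non-residue mod 1231.

3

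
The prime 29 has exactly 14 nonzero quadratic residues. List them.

Square k = 1,…,14 (k and 29−k give the same square):
1²=1, 2²=4, 3²=9, 4²=16, 5²=25, 6²≡7, 7²≡20, 8²≡6, 9²≡23, 10²≡13, 11²≡5, 12²≡28, 13²≡24, 14²≡22 (mod 29).
So the quadratic residues mod 29 are {1, 4, 5, 6, 7, 9, 13, 16, 20, 22, 23, 24, 25, 28}.

1, 4, 5, 6, 7, 9, 13, 16, 20, 22, 23, 24, 25, 28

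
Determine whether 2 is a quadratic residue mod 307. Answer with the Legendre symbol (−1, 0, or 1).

-1

Pull out 2: since 307 ≡ 3 (mod 8), (2/307) = -1.
Reached (1/307) = 1. Collecting the sign flips along the way, the symbol is -1.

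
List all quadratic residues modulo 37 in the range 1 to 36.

1,3,4,7,9,10,11,12,16,21,25,26,27,28,30,33,34,36

Square k = 1,…,18 (k and 37−k give the same square):
1²=1, 2²=4, 3²=9, 4²=16, 5²=25, 6²=36, 7²≡12, 8²≡27, 9²≡7, 10²≡26, 11²≡10, 12²≡33, 13²≡21, 14²≡11, 15²≡3, 16²≡34, 17²≡30, 18²≡28 (mod 37).
So the quadratic residues mod 37 are {1, 3, 4, 7, 9, 10, 11, 12, 16, 21, 25, 26, 27, 28, 30, 33, 34, 36}.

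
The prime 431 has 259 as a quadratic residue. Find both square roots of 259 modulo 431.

82, 349

Since 431 ≡ 3 (mod 4), a square root of 259 is 259^((431+1)/4) = 259^108 mod 431.
Repeated squaring: 259^2≡276, 259^4≡320, 259^8≡253, 259^16≡221, 259^32≡138, 259^64≡80 (mod 431).
259^108 = 259^(64+32+8+4) ≡ 82 (mod 431).
Check: 82² = 6724 ≡ 259 (mod 431). The two roots are 82 and 349.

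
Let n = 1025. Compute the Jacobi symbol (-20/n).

0

First reduce: -20 ≡ 1005 (mod 1025).
Reciprocity: 1005 ≡ 1 and 1025 ≡ 1 (mod 4), so (1005/1025) = +(1025/1005).
Reduce top mod 1005: now compute (20/1005).
Pull out 2^2: since 1005 ≡ 5 (mod 8), (2/1005) = -1, so (2/1005)^2 = +1.
Reciprocity: 5 ≡ 1 and 1005 ≡ 1 (mod 4), so (5/1005) = +(1005/5).
Reduce top mod 5: now compute (0/5).
Top reduces to 0: gcd > 1, so the symbol is 0.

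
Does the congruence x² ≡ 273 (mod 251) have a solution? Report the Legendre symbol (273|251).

1

First reduce: 273 ≡ 22 (mod 251).
Pull out 2: since 251 ≡ 3 (mod 8), (2/251) = -1.
Reciprocity: 11 ≡ 3 and 251 ≡ 3 (mod 4), so (11/251) = −(251/11).
Reduce top mod 11: now compute (9/11).
Reciprocity: 9 ≡ 1 and 11 ≡ 3 (mod 4), so (9/11) = +(11/9).
Reduce top mod 9: now compute (2/9).
Pull out 2: since 9 ≡ 1 (mod 8), (2/9) = +1.
Reached (1/9) = 1. Collecting the sign flips along the way, the symbol is +1.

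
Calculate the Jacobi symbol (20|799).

1

Pull out 2^2: since 799 ≡ 7 (mod 8), (2/799) = +1, so (2/799)^2 = +1.
Reciprocity: 5 ≡ 1 and 799 ≡ 3 (mod 4), so (5/799) = +(799/5).
Reduce top mod 5: now compute (4/5).
Pull out 2^2: since 5 ≡ 5 (mod 8), (2/5) = -1, so (2/5)^2 = +1.
Reached (1/5) = 1. Collecting the sign flips along the way, the symbol is +1.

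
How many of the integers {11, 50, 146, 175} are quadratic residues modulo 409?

(11/409) = -1 → non-residue.
(50/409) = +1 → QR.
(146/409) = -1 → non-residue.
(175/409) = -1 → non-residue.
Total quadratic residues among the 4: 1.

1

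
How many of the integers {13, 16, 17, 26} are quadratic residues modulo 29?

2

(13/29) = +1 → QR.
(16/29) = +1 → QR.
(17/29) = -1 → non-residue.
(26/29) = -1 → non-residue.
Total quadratic residues among the 4: 2.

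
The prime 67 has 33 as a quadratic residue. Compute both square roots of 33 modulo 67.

10, 57

Since 67 ≡ 3 (mod 4), a square root of 33 is 33^((67+1)/4) = 33^17 mod 67.
Repeated squaring: 33^2≡17, 33^4≡21, 33^8≡39, 33^16≡47 (mod 67).
33^17 = 33^(16+1) ≡ 10 (mod 67).
Check: 10² = 100 ≡ 33 (mod 67). The two roots are 10 and 57.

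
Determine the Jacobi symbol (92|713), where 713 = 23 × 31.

Pull out 2^2: since 713 ≡ 1 (mod 8), (2/713) = +1, so (2/713)^2 = +1.
Reciprocity: 23 ≡ 3 and 713 ≡ 1 (mod 4), so (23/713) = +(713/23).
Reduce top mod 23: now compute (0/23).
Top reduces to 0: gcd > 1, so the symbol is 0.

0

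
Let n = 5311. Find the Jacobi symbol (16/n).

Pull out 2^4: since 5311 ≡ 7 (mod 8), (2/5311) = +1, so (2/5311)^4 = +1.
Reached (1/5311) = 1. Collecting the sign flips along the way, the symbol is +1.

1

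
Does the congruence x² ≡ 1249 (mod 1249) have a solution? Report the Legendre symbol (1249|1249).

First reduce: 1249 ≡ 0 (mod 1249).
Top reduces to 0: gcd > 1, so the symbol is 0.

0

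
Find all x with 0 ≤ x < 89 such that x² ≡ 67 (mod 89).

89 ≡ 1 (mod 4), so we find a root by search.
Trying successive values, 44² = 1936 ≡ 67 (mod 89). The other root is 89 − 44 = 45.

44, 45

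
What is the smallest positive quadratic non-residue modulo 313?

(2/313) = +1, so 2 is a residue.
(3/313) = +1, so 3 is a residue.
(4/313) = +1, so 4 is a residue.
(5/313) = −1, so 5 is the smallest positive non-residue mod 313.

5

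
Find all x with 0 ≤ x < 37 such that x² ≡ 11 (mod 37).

37 ≡ 1 (mod 4), so we find a root by search.
Trying successive values, 14² = 196 ≡ 11 (mod 37). The other root is 37 − 14 = 23.

14, 23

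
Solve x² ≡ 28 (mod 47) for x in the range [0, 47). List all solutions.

Since 47 ≡ 3 (mod 4), a square root of 28 is 28^((47+1)/4) = 28^12 mod 47.
Repeated squaring: 28^2≡32, 28^4≡37, 28^8≡6 (mod 47).
28^12 = 28^(8+4) ≡ 34 (mod 47).
Check: 34² = 1156 ≡ 28 (mod 47). The two roots are 13 and 34.

13, 34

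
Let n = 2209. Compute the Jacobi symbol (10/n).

1

Pull out 2: since 2209 ≡ 1 (mod 8), (2/2209) = +1.
Reciprocity: 5 ≡ 1 and 2209 ≡ 1 (mod 4), so (5/2209) = +(2209/5).
Reduce top mod 5: now compute (4/5).
Pull out 2^2: since 5 ≡ 5 (mod 8), (2/5) = -1, so (2/5)^2 = +1.
Reached (1/5) = 1. Collecting the sign flips along the way, the symbol is +1.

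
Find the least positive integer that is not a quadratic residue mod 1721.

(2/1721) = +1, so 2 is a residue.
(3/1721) = −1, so 3 is the smallest positive non-residue mod 1721.

3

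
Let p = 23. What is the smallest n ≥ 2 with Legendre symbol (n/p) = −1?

(2/23) = +1, so 2 is a residue.
(3/23) = +1, so 3 is a residue.
(4/23) = +1, so 4 is a residue.
(5/23) = −1, so 5 is the smallest positive non-residue mod 23.

5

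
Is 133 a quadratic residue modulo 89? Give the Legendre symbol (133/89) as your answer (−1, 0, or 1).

First reduce: 133 ≡ 44 (mod 89).
Pull out 2^2: since 89 ≡ 1 (mod 8), (2/89) = +1, so (2/89)^2 = +1.
Reciprocity: 11 ≡ 3 and 89 ≡ 1 (mod 4), so (11/89) = +(89/11).
Reduce top mod 11: now compute (1/11).
Reached (1/11) = 1. Collecting the sign flips along the way, the symbol is +1.

1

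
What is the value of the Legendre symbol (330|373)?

-1

Pull out 2: since 373 ≡ 5 (mod 8), (2/373) = -1.
Reciprocity: 165 ≡ 1 and 373 ≡ 1 (mod 4), so (165/373) = +(373/165).
Reduce top mod 165: now compute (43/165).
Reciprocity: 43 ≡ 3 and 165 ≡ 1 (mod 4), so (43/165) = +(165/43).
Reduce top mod 43: now compute (36/43).
Pull out 2^2: since 43 ≡ 3 (mod 8), (2/43) = -1, so (2/43)^2 = +1.
Reciprocity: 9 ≡ 1 and 43 ≡ 3 (mod 4), so (9/43) = +(43/9).
Reduce top mod 9: now compute (7/9).
Reciprocity: 7 ≡ 3 and 9 ≡ 1 (mod 4), so (7/9) = +(9/7).
Reduce top mod 7: now compute (2/7).
Pull out 2: since 7 ≡ 7 (mod 8), (2/7) = +1.
Reached (1/7) = 1. Collecting the sign flips along the way, the symbol is -1.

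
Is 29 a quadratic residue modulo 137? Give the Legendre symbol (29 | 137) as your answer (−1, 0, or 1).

-1

Euler's criterion: (29/137) ≡ 29^68 (mod 137).
29^2 ≡ 19 (mod 137)
29^4 ≡ 87 (mod 137)
29^8 ≡ 34 (mod 137)
29^16 ≡ 60 (mod 137)
29^32 ≡ 38 (mod 137)
29^64 ≡ 74 (mod 137)
29^68 = 29^(64+4) ≡ 136 (mod 137).
Result is 136 ≡ −1, so (29/137) = −1.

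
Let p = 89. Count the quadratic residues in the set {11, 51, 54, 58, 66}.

(11/89) = +1 → QR.
(51/89) = -1 → non-residue.
(54/89) = -1 → non-residue.
(58/89) = -1 → non-residue.
(66/89) = -1 → non-residue.
Total quadratic residues among the 5: 1.

1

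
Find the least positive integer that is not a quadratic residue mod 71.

(2/71) = +1, so 2 is a residue.
(3/71) = +1, so 3 is a residue.
(4/71) = +1, so 4 is a residue.
(5/71) = +1, so 5 is a residue.
(6/71) = +1, so 6 is a residue.
(7/71) = −1, so 7 is the smallest positive non-residue mod 71.

7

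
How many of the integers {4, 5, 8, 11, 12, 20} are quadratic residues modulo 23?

(4/23) = +1 → QR.
(5/23) = -1 → non-residue.
(8/23) = +1 → QR.
(11/23) = -1 → non-residue.
(12/23) = +1 → QR.
(20/23) = -1 → non-residue.
Total quadratic residues among the 6: 3.

3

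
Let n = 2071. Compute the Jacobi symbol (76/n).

0

Pull out 2^2: since 2071 ≡ 7 (mod 8), (2/2071) = +1, so (2/2071)^2 = +1.
Reciprocity: 19 ≡ 3 and 2071 ≡ 3 (mod 4), so (19/2071) = −(2071/19).
Reduce top mod 19: now compute (0/19).
Top reduces to 0: gcd > 1, so the symbol is 0.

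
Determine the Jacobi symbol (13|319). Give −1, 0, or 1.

-1

Reciprocity: 13 ≡ 1 and 319 ≡ 3 (mod 4), so (13/319) = +(319/13).
Reduce top mod 13: now compute (7/13).
Reciprocity: 7 ≡ 3 and 13 ≡ 1 (mod 4), so (7/13) = +(13/7).
Reduce top mod 7: now compute (6/7).
Pull out 2: since 7 ≡ 7 (mod 8), (2/7) = +1.
Reciprocity: 3 ≡ 3 and 7 ≡ 3 (mod 4), so (3/7) = −(7/3).
Reduce top mod 3: now compute (1/3).
Reached (1/3) = 1. Collecting the sign flips along the way, the symbol is -1.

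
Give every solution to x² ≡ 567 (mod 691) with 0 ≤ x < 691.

210, 481

Since 691 ≡ 3 (mod 4), a square root of 567 is 567^((691+1)/4) = 567^173 mod 691.
Repeated squaring: 567^2≡174, 567^4≡563, 567^8≡491, 567^16≡613, 567^32≡556, 567^64≡259, 567^128≡54 (mod 691).
567^173 = 567^(128+32+8+4+1) ≡ 210 (mod 691).
Check: 210² = 44100 ≡ 567 (mod 691). The two roots are 210 and 481.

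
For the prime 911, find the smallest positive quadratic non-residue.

7

(2/911) = +1, so 2 is a residue.
(3/911) = +1, so 3 is a residue.
(4/911) = +1, so 4 is a residue.
(5/911) = +1, so 5 is a residue.
(6/911) = +1, so 6 is a residue.
(7/911) = −1, so 7 is the smallest positive non-residue mod 911.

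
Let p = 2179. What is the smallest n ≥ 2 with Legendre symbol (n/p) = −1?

2

(2/2179) = −1, so 2 is the smallest positive non-residue mod 2179.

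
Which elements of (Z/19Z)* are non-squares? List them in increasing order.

Square k = 1,…,9 (k and 19−k give the same square):
1²=1, 2²=4, 3²=9, 4²=16, 5²≡6, 6²≡17, 7²≡11, 8²≡7, 9²≡5 (mod 19).
The residues are {1, 4, 5, 6, 7, 9, 11, 16, 17}; the non-residues are the remaining 9 nonzero classes.

2,3,8,10,12,13,14,15,18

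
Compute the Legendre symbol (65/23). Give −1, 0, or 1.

Euler's criterion: (65/23) ≡ 19^11 (mod 23).
19^2 ≡ 16 (mod 23)
19^4 ≡ 3 (mod 23)
19^8 ≡ 9 (mod 23)
19^11 = 19^(8+2+1) ≡ 22 (mod 23).
Result is 22 ≡ −1, so (65/23) = −1.

-1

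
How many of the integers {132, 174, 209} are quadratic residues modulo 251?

(132/251) = -1 → non-residue.
(174/251) = +1 → QR.
(209/251) = +1 → QR.
Total quadratic residues among the 3: 2.

2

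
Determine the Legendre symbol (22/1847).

Pull out 2: since 1847 ≡ 7 (mod 8), (2/1847) = +1.
Reciprocity: 11 ≡ 3 and 1847 ≡ 3 (mod 4), so (11/1847) = −(1847/11).
Reduce top mod 11: now compute (10/11).
Pull out 2: since 11 ≡ 3 (mod 8), (2/11) = -1.
Reciprocity: 5 ≡ 1 and 11 ≡ 3 (mod 4), so (5/11) = +(11/5).
Reduce top mod 5: now compute (1/5).
Reached (1/5) = 1. Collecting the sign flips along the way, the symbol is +1.

1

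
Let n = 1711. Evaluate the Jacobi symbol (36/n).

1

Pull out 2^2: since 1711 ≡ 7 (mod 8), (2/1711) = +1, so (2/1711)^2 = +1.
Reciprocity: 9 ≡ 1 and 1711 ≡ 3 (mod 4), so (9/1711) = +(1711/9).
Reduce top mod 9: now compute (1/9).
Reached (1/9) = 1. Collecting the sign flips along the way, the symbol is +1.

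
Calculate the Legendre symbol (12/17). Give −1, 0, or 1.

Pull out 2^2: since 17 ≡ 1 (mod 8), (2/17) = +1, so (2/17)^2 = +1.
Reciprocity: 3 ≡ 3 and 17 ≡ 1 (mod 4), so (3/17) = +(17/3).
Reduce top mod 3: now compute (2/3).
Pull out 2: since 3 ≡ 3 (mod 8), (2/3) = -1.
Reached (1/3) = 1. Collecting the sign flips along the way, the symbol is -1.

-1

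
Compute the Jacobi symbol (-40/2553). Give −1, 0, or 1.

-1

First reduce: -40 ≡ 2513 (mod 2553).
Reciprocity: 2513 ≡ 1 and 2553 ≡ 1 (mod 4), so (2513/2553) = +(2553/2513).
Reduce top mod 2513: now compute (40/2513).
Pull out 2^3: since 2513 ≡ 1 (mod 8), (2/2513) = +1, so (2/2513)^3 = +1.
Reciprocity: 5 ≡ 1 and 2513 ≡ 1 (mod 4), so (5/2513) = +(2513/5).
Reduce top mod 5: now compute (3/5).
Reciprocity: 3 ≡ 3 and 5 ≡ 1 (mod 4), so (3/5) = +(5/3).
Reduce top mod 3: now compute (2/3).
Pull out 2: since 3 ≡ 3 (mod 8), (2/3) = -1.
Reached (1/3) = 1. Collecting the sign flips along the way, the symbol is -1.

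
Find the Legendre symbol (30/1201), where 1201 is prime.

1

Pull out 2: since 1201 ≡ 1 (mod 8), (2/1201) = +1.
Reciprocity: 15 ≡ 3 and 1201 ≡ 1 (mod 4), so (15/1201) = +(1201/15).
Reduce top mod 15: now compute (1/15).
Reached (1/15) = 1. Collecting the sign flips along the way, the symbol is +1.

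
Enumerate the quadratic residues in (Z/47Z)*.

1 2 3 4 6 7 8 9 12 14 16 17 18 21 24 25 27 28 32 34 36 37 42

Square k = 1,…,23 (k and 47−k give the same square):
1²=1, 2²=4, 3²=9, 4²=16, 5²=25, 6²=36, 7²≡2, 8²≡17, 9²≡34, 10²≡6, 11²≡27, 12²≡3, 13²≡28, 14²≡8, 15²≡37, 16²≡21, 17²≡7, 18²≡42, 19²≡32, 20²≡24, 21²≡18, 22²≡14, 23²≡12 (mod 47).
So the quadratic residues mod 47 are {1, 2, 3, 4, 6, 7, 8, 9, 12, 14, 16, 17, 18, 21, 24, 25, 27, 28, 32, 34, 36, 37, 42}.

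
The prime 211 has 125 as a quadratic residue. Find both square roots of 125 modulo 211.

Since 211 ≡ 3 (mod 4), a square root of 125 is 125^((211+1)/4) = 125^53 mod 211.
Repeated squaring: 125^2≡11, 125^4≡121, 125^8≡82, 125^16≡183, 125^32≡151 (mod 211).
125^53 = 125^(32+16+4+1) ≡ 114 (mod 211).
Check: 114² = 12996 ≡ 125 (mod 211). The two roots are 97 and 114.

97, 114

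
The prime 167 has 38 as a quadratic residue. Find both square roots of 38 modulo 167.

47, 120

Since 167 ≡ 3 (mod 4), a square root of 38 is 38^((167+1)/4) = 38^42 mod 167.
Repeated squaring: 38^2≡108, 38^4≡141, 38^8≡8, 38^16≡64, 38^32≡88 (mod 167).
38^42 = 38^(32+8+2) ≡ 47 (mod 167).
Check: 47² = 2209 ≡ 38 (mod 167). The two roots are 47 and 120.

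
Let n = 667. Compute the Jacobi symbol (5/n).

-1

Reciprocity: 5 ≡ 1 and 667 ≡ 3 (mod 4), so (5/667) = +(667/5).
Reduce top mod 5: now compute (2/5).
Pull out 2: since 5 ≡ 5 (mod 8), (2/5) = -1.
Reached (1/5) = 1. Collecting the sign flips along the way, the symbol is -1.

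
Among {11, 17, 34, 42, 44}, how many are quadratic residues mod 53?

(11/53) = +1 → QR.
(17/53) = +1 → QR.
(34/53) = -1 → non-residue.
(42/53) = +1 → QR.
(44/53) = +1 → QR.
Total quadratic residues among the 5: 4.

4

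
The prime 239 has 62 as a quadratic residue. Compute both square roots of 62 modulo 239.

118, 121

Since 239 ≡ 3 (mod 4), a square root of 62 is 62^((239+1)/4) = 62^60 mod 239.
Repeated squaring: 62^2≡20, 62^4≡161, 62^8≡109, 62^16≡170, 62^32≡220 (mod 239).
62^60 = 62^(32+16+8+4) ≡ 121 (mod 239).
Check: 121² = 14641 ≡ 62 (mod 239). The two roots are 118 and 121.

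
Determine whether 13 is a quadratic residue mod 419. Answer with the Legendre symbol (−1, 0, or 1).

Euler's criterion: (13/419) ≡ 13^209 (mod 419).
13^2 ≡ 169 (mod 419)
13^4 ≡ 69 (mod 419)
13^8 ≡ 152 (mod 419)
13^16 ≡ 59 (mod 419)
13^32 ≡ 129 (mod 419)
13^64 ≡ 300 (mod 419)
13^128 ≡ 334 (mod 419)
13^209 = 13^(128+64+16+1) ≡ 1 (mod 419).
Result is 1, so (13/419) = 1.

1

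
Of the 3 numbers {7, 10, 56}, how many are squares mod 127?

0

(7/127) = -1 → non-residue.
(10/127) = -1 → non-residue.
(56/127) = -1 → non-residue.
Total quadratic residues among the 3: 0.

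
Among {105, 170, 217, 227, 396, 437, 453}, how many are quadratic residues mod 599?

(105/599) = -1 → non-residue.
(170/599) = +1 → QR.
(217/599) = +1 → QR.
(227/599) = +1 → QR.
(396/599) = -1 → non-residue.
(437/599) = -1 → non-residue.
(453/599) = +1 → QR.
Total quadratic residues among the 7: 4.

4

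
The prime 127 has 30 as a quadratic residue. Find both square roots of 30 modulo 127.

41, 86

Since 127 ≡ 3 (mod 4), a square root of 30 is 30^((127+1)/4) = 30^32 mod 127.
Repeated squaring: 30^2≡11, 30^4≡121, 30^8≡36, 30^16≡26, 30^32≡41 (mod 127).
30^32 = 30^(32) ≡ 41 (mod 127).
Check: 41² = 1681 ≡ 30 (mod 127). The two roots are 41 and 86.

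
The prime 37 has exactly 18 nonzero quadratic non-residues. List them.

2,5,6,8,13,14,15,17,18,19,20,22,23,24,29,31,32,35

Square k = 1,…,18 (k and 37−k give the same square):
1²=1, 2²=4, 3²=9, 4²=16, 5²=25, 6²=36, 7²≡12, 8²≡27, 9²≡7, 10²≡26, 11²≡10, 12²≡33, 13²≡21, 14²≡11, 15²≡3, 16²≡34, 17²≡30, 18²≡28 (mod 37).
The residues are {1, 3, 4, 7, 9, 10, 11, 12, 16, 21, 25, 26, 27, 28, 30, 33, 34, 36}; the non-residues are the remaining 18 nonzero classes.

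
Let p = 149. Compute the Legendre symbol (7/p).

Euler's criterion: (7/149) ≡ 7^74 (mod 149).
7^2 ≡ 49 (mod 149)
7^4 ≡ 17 (mod 149)
7^8 ≡ 140 (mod 149)
7^16 ≡ 81 (mod 149)
7^32 ≡ 5 (mod 149)
7^64 ≡ 25 (mod 149)
7^74 = 7^(64+8+2) ≡ 1 (mod 149).
Result is 1, so (7/149) = 1.

1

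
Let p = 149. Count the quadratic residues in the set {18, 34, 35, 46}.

2

(18/149) = -1 → non-residue.
(34/149) = -1 → non-residue.
(35/149) = +1 → QR.
(46/149) = +1 → QR.
Total quadratic residues among the 4: 2.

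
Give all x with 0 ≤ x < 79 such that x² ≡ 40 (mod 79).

35, 44

Since 79 ≡ 3 (mod 4), a square root of 40 is 40^((79+1)/4) = 40^20 mod 79.
Repeated squaring: 40^2≡20, 40^4≡5, 40^8≡25, 40^16≡72 (mod 79).
40^20 = 40^(16+4) ≡ 44 (mod 79).
Check: 44² = 1936 ≡ 40 (mod 79). The two roots are 35 and 44.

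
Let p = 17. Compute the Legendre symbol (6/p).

Pull out 2: since 17 ≡ 1 (mod 8), (2/17) = +1.
Reciprocity: 3 ≡ 3 and 17 ≡ 1 (mod 4), so (3/17) = +(17/3).
Reduce top mod 3: now compute (2/3).
Pull out 2: since 3 ≡ 3 (mod 8), (2/3) = -1.
Reached (1/3) = 1. Collecting the sign flips along the way, the symbol is -1.

-1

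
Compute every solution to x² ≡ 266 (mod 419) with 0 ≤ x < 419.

Since 419 ≡ 3 (mod 4), a square root of 266 is 266^((419+1)/4) = 266^105 mod 419.
Repeated squaring: 266^2≡364, 266^4≡92, 266^8≡84, 266^16≡352, 266^32≡299, 266^64≡154 (mod 419).
266^105 = 266^(64+32+8+1) ≡ 257 (mod 419).
Check: 257² = 66049 ≡ 266 (mod 419). The two roots are 162 and 257.

162, 257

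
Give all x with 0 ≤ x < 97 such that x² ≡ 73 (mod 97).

97 ≡ 1 (mod 4), so we find a root by search.
Trying successive values, 48² = 2304 ≡ 73 (mod 97). The other root is 97 − 48 = 49.

48, 49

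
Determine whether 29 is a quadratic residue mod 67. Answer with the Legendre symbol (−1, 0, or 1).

Euler's criterion: (29/67) ≡ 29^33 (mod 67).
29^2 ≡ 37 (mod 67)
29^4 ≡ 29 (mod 67)
29^8 ≡ 37 (mod 67)
29^16 ≡ 29 (mod 67)
29^32 ≡ 37 (mod 67)
29^33 = 29^(32+1) ≡ 1 (mod 67).
Result is 1, so (29/67) = 1.

1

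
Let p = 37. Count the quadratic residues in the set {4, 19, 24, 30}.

2

(4/37) = +1 → QR.
(19/37) = -1 → non-residue.
(24/37) = -1 → non-residue.
(30/37) = +1 → QR.
Total quadratic residues among the 4: 2.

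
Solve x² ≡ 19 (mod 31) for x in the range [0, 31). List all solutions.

9, 22

Since 31 ≡ 3 (mod 4), a square root of 19 is 19^((31+1)/4) = 19^8 mod 31.
Repeated squaring: 19^2≡20, 19^4≡28, 19^8≡9 (mod 31).
19^8 = 19^(8) ≡ 9 (mod 31).
Check: 9² = 81 ≡ 19 (mod 31). The two roots are 9 and 22.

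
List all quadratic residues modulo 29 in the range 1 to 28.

Square k = 1,…,14 (k and 29−k give the same square):
1²=1, 2²=4, 3²=9, 4²=16, 5²=25, 6²≡7, 7²≡20, 8²≡6, 9²≡23, 10²≡13, 11²≡5, 12²≡28, 13²≡24, 14²≡22 (mod 29).
So the quadratic residues mod 29 are {1, 4, 5, 6, 7, 9, 13, 16, 20, 22, 23, 24, 25, 28}.

1,4,5,6,7,9,13,16,20,22,23,24,25,28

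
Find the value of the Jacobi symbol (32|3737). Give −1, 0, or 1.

Pull out 2^5: since 3737 ≡ 1 (mod 8), (2/3737) = +1, so (2/3737)^5 = +1.
Reached (1/3737) = 1. Collecting the sign flips along the way, the symbol is +1.

1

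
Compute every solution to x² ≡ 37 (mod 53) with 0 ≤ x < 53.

14, 39

53 ≡ 1 (mod 4), so we find a root by search.
Trying successive values, 14² = 196 ≡ 37 (mod 53). The other root is 53 − 14 = 39.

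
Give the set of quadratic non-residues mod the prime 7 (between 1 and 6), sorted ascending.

Square k = 1,…,3 (k and 7−k give the same square):
1²=1, 2²=4, 3²≡2 (mod 7).
The residues are {1, 2, 4}; the non-residues are the remaining 3 nonzero classes.

3,5,6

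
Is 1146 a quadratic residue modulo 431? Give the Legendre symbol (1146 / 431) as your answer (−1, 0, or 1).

First reduce: 1146 ≡ 284 (mod 431).
Pull out 2^2: since 431 ≡ 7 (mod 8), (2/431) = +1, so (2/431)^2 = +1.
Reciprocity: 71 ≡ 3 and 431 ≡ 3 (mod 4), so (71/431) = −(431/71).
Reduce top mod 71: now compute (5/71).
Reciprocity: 5 ≡ 1 and 71 ≡ 3 (mod 4), so (5/71) = +(71/5).
Reduce top mod 5: now compute (1/5).
Reached (1/5) = 1. Collecting the sign flips along the way, the symbol is -1.

-1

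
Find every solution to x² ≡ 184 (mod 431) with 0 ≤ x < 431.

Since 431 ≡ 3 (mod 4), a square root of 184 is 184^((431+1)/4) = 184^108 mod 431.
Repeated squaring: 184^2≡238, 184^4≡183, 184^8≡302, 184^16≡263, 184^32≡209, 184^64≡150 (mod 431).
184^108 = 184^(64+32+8+4) ≡ 132 (mod 431).
Check: 132² = 17424 ≡ 184 (mod 431). The two roots are 132 and 299.

132, 299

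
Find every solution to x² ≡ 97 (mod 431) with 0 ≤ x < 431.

Since 431 ≡ 3 (mod 4), a square root of 97 is 97^((431+1)/4) = 97^108 mod 431.
Repeated squaring: 97^2≡358, 97^4≡157, 97^8≡82, 97^16≡259, 97^32≡276, 97^64≡320 (mod 431).
97^108 = 97^(64+32+8+4) ≡ 236 (mod 431).
Check: 236² = 55696 ≡ 97 (mod 431). The two roots are 195 and 236.

195, 236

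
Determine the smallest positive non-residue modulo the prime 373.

2

(2/373) = −1, so 2 is the smallest positive non-residue mod 373.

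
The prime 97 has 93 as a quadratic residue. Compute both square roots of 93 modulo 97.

44, 53

97 ≡ 1 (mod 4), so we find a root by search.
Trying successive values, 44² = 1936 ≡ 93 (mod 97). The other root is 97 − 44 = 53.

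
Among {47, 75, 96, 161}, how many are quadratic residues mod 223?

1

(47/223) = +1 → QR.
(75/223) = -1 → non-residue.
(96/223) = -1 → non-residue.
(161/223) = -1 → non-residue.
Total quadratic residues among the 4: 1.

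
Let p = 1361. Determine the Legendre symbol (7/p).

-1

Reciprocity: 7 ≡ 3 and 1361 ≡ 1 (mod 4), so (7/1361) = +(1361/7).
Reduce top mod 7: now compute (3/7).
Reciprocity: 3 ≡ 3 and 7 ≡ 3 (mod 4), so (3/7) = −(7/3).
Reduce top mod 3: now compute (1/3).
Reached (1/3) = 1. Collecting the sign flips along the way, the symbol is -1.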